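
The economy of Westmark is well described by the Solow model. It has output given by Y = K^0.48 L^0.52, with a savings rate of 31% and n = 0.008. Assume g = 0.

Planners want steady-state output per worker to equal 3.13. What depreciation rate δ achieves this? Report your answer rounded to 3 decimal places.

δ ≈ 0.082

In steady state, investment equals break-even investment: s·k^α = (n + δ)·k.
Since y* = [s/(n + δ)]^(α/(1−α)), we have s/(n + δ) = (y*)^((1−α)/α) = 3.13^1.0833 = 3.4421.
Therefore n + δ = s / 3.4421 = 0.31 / 3.4421 = 0.0901, so δ = 0.0901 − 0.008 = 0.0821.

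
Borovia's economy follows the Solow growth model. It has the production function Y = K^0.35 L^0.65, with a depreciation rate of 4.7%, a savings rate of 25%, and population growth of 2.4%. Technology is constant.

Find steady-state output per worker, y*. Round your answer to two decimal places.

At the steady state, Δk = 0, so s·k^α = (n + δ)·k.
Dividing both sides by k: k^(1−α) = s / (n + δ).
k^0.65 = 0.25 / (0.024 + 0.047) = 0.25 / 0.071 = 3.5211
k* = 3.5211^(1/0.65) ≈ 6.9350
y* = (k*)^α = 6.9350^0.35 ≈ 1.9695

y* = 1.97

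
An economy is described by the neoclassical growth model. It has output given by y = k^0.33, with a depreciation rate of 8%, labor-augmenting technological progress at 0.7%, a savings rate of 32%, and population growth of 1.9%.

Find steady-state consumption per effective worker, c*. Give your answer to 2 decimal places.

At the steady state, Δk = 0, so s·k^α = (n + g + δ)·k.
Rearranging, k^(1−α) = s / (n + g + δ).
k^0.67 = 0.32 / (0.019 + 0.007 + 0.080) = 0.32 / 0.106 = 3.0189
k* = 3.0189^(1/0.67) ≈ 5.2023
y* = (k*)^α = 5.2023^0.33 ≈ 1.7232
c* = (1 − s)·y* = (1 − 0.32) × 1.7232 ≈ 1.1718

c* ≈ 1.17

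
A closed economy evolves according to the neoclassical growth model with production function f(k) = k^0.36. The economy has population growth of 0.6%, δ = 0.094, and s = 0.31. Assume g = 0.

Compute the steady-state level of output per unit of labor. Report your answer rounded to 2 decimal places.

y* ≈ 1.89

In steady state, investment equals break-even investment: s·k^α = (n + δ)·k.
Dividing both sides by k: k^(1−α) = s / (n + δ).
k^0.64 = 0.31 / (0.006 + 0.094) = 0.31 / 0.100 = 3.1000
k* = 3.1000^(1/0.64) ≈ 5.8580
y* = (k*)^α = 5.8580^0.36 ≈ 1.8897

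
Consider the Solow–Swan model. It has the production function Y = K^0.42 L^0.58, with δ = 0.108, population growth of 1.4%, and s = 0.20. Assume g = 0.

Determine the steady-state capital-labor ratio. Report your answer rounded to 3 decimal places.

k* = 2.345

Steady state requires s·f(k) = (n + δ)·k, i.e. s·k^α = (n + δ)·k.
Rearranging, k^(1−α) = s / (n + δ).
k^0.58 = 0.20 / (0.014 + 0.108) = 0.20 / 0.122 = 1.6393
k* = 1.6393^(1/0.58) ≈ 2.3448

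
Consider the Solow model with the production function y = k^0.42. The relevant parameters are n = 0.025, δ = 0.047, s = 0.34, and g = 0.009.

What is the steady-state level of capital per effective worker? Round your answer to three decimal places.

k* ≈ 11.861

In steady state, investment equals break-even investment: s·k^α = (n + g + δ)·k.
Dividing both sides by k: k^(1−α) = s / (n + g + δ).
k^0.58 = 0.34 / (0.025 + 0.009 + 0.047) = 0.34 / 0.081 = 4.1975
k* = 4.1975^(1/0.58) ≈ 11.8610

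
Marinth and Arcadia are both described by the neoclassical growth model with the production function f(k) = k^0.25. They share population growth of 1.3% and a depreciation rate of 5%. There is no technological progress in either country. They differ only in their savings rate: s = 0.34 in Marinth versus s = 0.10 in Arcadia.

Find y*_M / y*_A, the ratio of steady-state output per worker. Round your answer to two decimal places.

y*_M / y*_A ≈ 1.50

Steady-state y* = [s/(n + δ)]^(α/(1−α)), so the ratio is [ (s_M/(n + δ)_M) / (s_A/(n + δ)_A) ]^0.3333.
s_M/(n + δ)_M = 0.34/0.063 = 5.3968; s_A/(n + δ)_A = 0.10/0.063 = 1.5873.
Ratio = (5.3968/1.5873)^0.3333 = 3.4000^0.3333 ≈ 1.5036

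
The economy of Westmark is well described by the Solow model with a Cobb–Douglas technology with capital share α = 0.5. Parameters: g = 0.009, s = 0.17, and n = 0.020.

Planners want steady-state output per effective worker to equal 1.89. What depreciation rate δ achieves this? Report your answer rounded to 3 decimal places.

At the steady state, Δk = 0, so s·k^α = (n + g + δ)·k.
Since y* = [s/(n + g + δ)]^(α/(1−α)), we have s/(n + g + δ) = (y*)^((1−α)/α) = 1.89^1 = 1.8900.
Therefore n + g + δ = s / 1.8900 = 0.17 / 1.8900 = 0.0899, so δ = 0.0899 − 0.029 = 0.0609.

δ ≈ 0.061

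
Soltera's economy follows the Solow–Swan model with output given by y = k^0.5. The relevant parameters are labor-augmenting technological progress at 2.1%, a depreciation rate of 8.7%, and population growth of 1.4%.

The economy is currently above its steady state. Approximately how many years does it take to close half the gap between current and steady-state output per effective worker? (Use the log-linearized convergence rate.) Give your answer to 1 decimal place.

Near the steady state the convergence rate is λ = (1 − α)(n + g + δ).
λ = (1 − 0.5) × 0.122 = 0.5 × 0.122 = 0.0610
Half-life = ln 2 / λ = 0.6931 / 0.0610 ≈ 11.36 years

t_½ ≈ 11.4 years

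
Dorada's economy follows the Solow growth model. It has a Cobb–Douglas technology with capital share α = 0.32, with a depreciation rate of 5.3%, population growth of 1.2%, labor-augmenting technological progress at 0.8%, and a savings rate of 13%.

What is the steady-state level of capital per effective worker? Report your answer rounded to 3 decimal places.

k* ≈ 2.336

In steady state, investment equals break-even investment: s·k^α = (n + g + δ)·k.
Dividing both sides by k: k^(1−α) = s / (n + g + δ).
k^0.68 = 0.13 / (0.012 + 0.008 + 0.053) = 0.13 / 0.073 = 1.7808
k* = 1.7808^(1/0.68) ≈ 2.3364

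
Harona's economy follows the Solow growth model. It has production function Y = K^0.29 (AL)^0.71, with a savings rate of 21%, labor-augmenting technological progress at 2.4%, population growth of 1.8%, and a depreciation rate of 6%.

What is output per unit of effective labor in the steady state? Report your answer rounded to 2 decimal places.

Steady state requires s·f(k) = (n + g + δ)·k, i.e. s·k^α = (n + g + δ)·k.
Dividing both sides by k: k^(1−α) = s / (n + g + δ).
k^0.71 = 0.21 / (0.018 + 0.024 + 0.060) = 0.21 / 0.102 = 2.0588
k* = 2.0588^(1/0.71) ≈ 2.7651
y* = (k*)^α = 2.7651^0.29 ≈ 1.3431

y* ≈ 1.34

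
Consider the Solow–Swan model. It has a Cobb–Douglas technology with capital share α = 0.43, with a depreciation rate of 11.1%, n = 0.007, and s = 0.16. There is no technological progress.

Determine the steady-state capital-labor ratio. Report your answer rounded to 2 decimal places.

Steady state requires s·f(k) = (n + δ)·k, i.e. s·k^α = (n + δ)·k.
Rearranging, k^(1−α) = s / (n + δ).
k^0.57 = 0.16 / (0.007 + 0.111) = 0.16 / 0.118 = 1.3559
k* = 1.3559^(1/0.57) ≈ 1.7060

k* = 1.71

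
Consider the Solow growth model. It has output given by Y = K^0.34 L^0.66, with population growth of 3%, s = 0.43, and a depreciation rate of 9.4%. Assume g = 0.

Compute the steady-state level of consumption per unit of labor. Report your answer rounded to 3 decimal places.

Steady state requires s·f(k) = (n + δ)·k, i.e. s·k^α = (n + δ)·k.
Rearranging, k^(1−α) = s / (n + δ).
k^0.66 = 0.43 / (0.030 + 0.094) = 0.43 / 0.124 = 3.4677
k* = 3.4677^(1/0.66) ≈ 6.5803
y* = (k*)^α = 6.5803^0.34 ≈ 1.8976
c* = (1 − s)·y* = (1 − 0.43) × 1.8976 ≈ 1.0816

c* = 1.082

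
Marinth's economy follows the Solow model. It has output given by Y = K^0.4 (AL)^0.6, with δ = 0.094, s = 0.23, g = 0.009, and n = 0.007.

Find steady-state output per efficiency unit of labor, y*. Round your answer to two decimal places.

y* ≈ 1.64

In steady state, investment equals break-even investment: s·k^α = (n + g + δ)·k.
Dividing both sides by k: k^(1−α) = s / (n + g + δ).
k^0.6 = 0.23 / (0.007 + 0.009 + 0.094) = 0.23 / 0.110 = 2.0909
k* = 2.0909^(1/0.6) ≈ 3.4189
y* = (k*)^α = 3.4189^0.4 ≈ 1.6351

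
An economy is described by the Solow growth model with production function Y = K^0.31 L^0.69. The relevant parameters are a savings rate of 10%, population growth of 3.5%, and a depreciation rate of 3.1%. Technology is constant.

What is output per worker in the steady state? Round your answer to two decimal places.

y* = 1.21

At the steady state, Δk = 0, so s·k^α = (n + δ)·k.
Rearranging, k^(1−α) = s / (n + δ).
k^0.69 = 0.10 / (0.035 + 0.031) = 0.10 / 0.066 = 1.5152
k* = 1.5152^(1/0.69) ≈ 1.8262
y* = (k*)^α = 1.8262^0.31 ≈ 1.2053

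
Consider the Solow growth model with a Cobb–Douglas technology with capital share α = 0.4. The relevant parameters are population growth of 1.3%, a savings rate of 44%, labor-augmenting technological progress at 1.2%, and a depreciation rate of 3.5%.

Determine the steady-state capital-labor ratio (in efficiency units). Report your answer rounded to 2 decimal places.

k* = 27.68

In steady state, investment equals break-even investment: s·k^α = (n + g + δ)·k.
Dividing both sides by k: k^(1−α) = s / (n + g + δ).
k^0.6 = 0.44 / (0.013 + 0.012 + 0.035) = 0.44 / 0.060 = 7.3333
k* = 7.3333^(1/0.6) ≈ 27.6800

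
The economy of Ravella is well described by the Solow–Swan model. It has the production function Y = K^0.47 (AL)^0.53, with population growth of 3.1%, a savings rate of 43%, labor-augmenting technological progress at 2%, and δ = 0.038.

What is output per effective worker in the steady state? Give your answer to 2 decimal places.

Steady state requires s·f(k) = (n + g + δ)·k, i.e. s·k^α = (n + g + δ)·k.
Rearranging, k^(1−α) = s / (n + g + δ).
k^0.53 = 0.43 / (0.031 + 0.020 + 0.038) = 0.43 / 0.089 = 4.8315
k* = 4.8315^(1/0.53) ≈ 19.5308
y* = (k*)^α = 19.5308^0.47 ≈ 4.0424

y* = 4.04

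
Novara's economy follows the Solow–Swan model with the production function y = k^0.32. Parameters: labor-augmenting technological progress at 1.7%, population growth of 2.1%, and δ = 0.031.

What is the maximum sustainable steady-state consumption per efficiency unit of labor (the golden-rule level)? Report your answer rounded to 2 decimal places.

At the golden rule, f'(k) = n + g + δ, so α·k^(α−1) = n + g + δ and k_gold = (α/(n + g + δ))^(1/(1−α)).
k_gold = (0.32/0.069)^(1/0.68) = 4.6377^1.4706 ≈ 9.5470
c_gold = f(k_gold) − (n + g + δ)·k_gold = 2.0585 − 0.069×9.5470 ≈ 1.3998

c_gold ≈ 1.40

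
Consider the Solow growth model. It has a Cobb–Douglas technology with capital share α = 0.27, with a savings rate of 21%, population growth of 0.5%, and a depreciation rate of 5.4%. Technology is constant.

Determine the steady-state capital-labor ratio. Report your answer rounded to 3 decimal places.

At the steady state, Δk = 0, so s·k^α = (n + δ)·k.
Dividing both sides by k: k^(1−α) = s / (n + δ).
k^0.73 = 0.21 / (0.005 + 0.054) = 0.21 / 0.059 = 3.5593
k* = 3.5593^(1/0.73) ≈ 5.6924

k* = 5.692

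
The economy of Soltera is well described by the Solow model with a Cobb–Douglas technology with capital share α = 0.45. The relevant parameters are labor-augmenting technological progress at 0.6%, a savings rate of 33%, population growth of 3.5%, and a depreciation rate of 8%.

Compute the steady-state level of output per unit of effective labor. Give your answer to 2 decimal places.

Steady state requires s·f(k) = (n + g + δ)·k, i.e. s·k^α = (n + g + δ)·k.
Dividing both sides by k: k^(1−α) = s / (n + g + δ).
k^0.55 = 0.33 / (0.035 + 0.006 + 0.080) = 0.33 / 0.121 = 2.7273
k* = 2.7273^(1/0.55) ≈ 6.1979
y* = (k*)^α = 6.1979^0.45 ≈ 2.2725

y* = 2.27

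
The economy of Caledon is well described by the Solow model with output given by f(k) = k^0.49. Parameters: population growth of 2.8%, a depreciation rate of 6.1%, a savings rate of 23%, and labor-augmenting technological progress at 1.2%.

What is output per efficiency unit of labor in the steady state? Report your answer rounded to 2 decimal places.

y* ≈ 2.20

Steady state requires s·f(k) = (n + g + δ)·k, i.e. s·k^α = (n + g + δ)·k.
Rearranging, k^(1−α) = s / (n + g + δ).
k^0.51 = 0.23 / (0.028 + 0.012 + 0.061) = 0.23 / 0.101 = 2.2772
k* = 2.2772^(1/0.51) ≈ 5.0210
y* = (k*)^α = 5.0210^0.49 ≈ 2.2049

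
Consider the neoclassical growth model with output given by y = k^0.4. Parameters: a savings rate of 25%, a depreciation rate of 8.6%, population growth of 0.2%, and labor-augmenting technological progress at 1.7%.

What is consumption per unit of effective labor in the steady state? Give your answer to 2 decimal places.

c* = 1.34

Steady state requires s·f(k) = (n + g + δ)·k, i.e. s·k^α = (n + g + δ)·k.
Dividing both sides by k: k^(1−α) = s / (n + g + δ).
k^0.6 = 0.25 / (0.002 + 0.017 + 0.086) = 0.25 / 0.105 = 2.3810
k* = 2.3810^(1/0.6) ≈ 4.2455
y* = (k*)^α = 4.2455^0.4 ≈ 1.7831
c* = (1 − s)·y* = (1 − 0.25) × 1.7831 ≈ 1.3373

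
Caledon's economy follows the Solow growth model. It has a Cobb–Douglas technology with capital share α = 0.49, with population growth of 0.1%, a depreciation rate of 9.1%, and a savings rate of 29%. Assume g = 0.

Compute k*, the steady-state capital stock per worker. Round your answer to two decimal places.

k* = 9.50

In steady state, investment equals break-even investment: s·k^α = (n + δ)·k.
Rearranging, k^(1−α) = s / (n + δ).
k^0.51 = 0.29 / (0.001 + 0.091) = 0.29 / 0.092 = 3.1522
k* = 3.1522^(1/0.51) ≈ 9.4989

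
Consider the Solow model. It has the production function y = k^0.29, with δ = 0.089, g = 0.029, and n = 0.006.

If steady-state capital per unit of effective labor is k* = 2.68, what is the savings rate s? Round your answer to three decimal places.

s ≈ 0.250

In steady state, investment equals break-even investment: s·k^α = (n + g + δ)·k.
So s / (n + g + δ) = (k*)^(1−α) = 2.68^0.71 = 2.0136.
Therefore s = 2.0136 × (n + g + δ) = 2.0136 × 0.124 = 0.2497.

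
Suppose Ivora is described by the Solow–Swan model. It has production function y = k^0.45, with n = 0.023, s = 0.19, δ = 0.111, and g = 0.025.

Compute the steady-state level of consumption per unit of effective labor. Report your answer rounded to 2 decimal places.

c* = 0.94

At the steady state, Δk = 0, so s·k^α = (n + g + δ)·k.
Dividing both sides by k: k^(1−α) = s / (n + g + δ).
k^0.55 = 0.19 / (0.023 + 0.025 + 0.111) = 0.19 / 0.159 = 1.1950
k* = 1.1950^(1/0.55) ≈ 1.3825
y* = (k*)^α = 1.3825^0.45 ≈ 1.1569
c* = (1 − s)·y* = (1 − 0.19) × 1.1569 ≈ 0.9371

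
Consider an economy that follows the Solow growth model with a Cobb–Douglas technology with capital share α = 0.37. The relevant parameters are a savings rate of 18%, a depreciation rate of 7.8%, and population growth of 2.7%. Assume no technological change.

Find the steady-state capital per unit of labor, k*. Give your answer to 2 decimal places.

k* ≈ 2.35

In steady state, investment equals break-even investment: s·k^α = (n + δ)·k.
Rearranging, k^(1−α) = s / (n + δ).
k^0.63 = 0.18 / (0.027 + 0.078) = 0.18 / 0.105 = 1.7143
k* = 1.7143^(1/0.63) ≈ 2.3527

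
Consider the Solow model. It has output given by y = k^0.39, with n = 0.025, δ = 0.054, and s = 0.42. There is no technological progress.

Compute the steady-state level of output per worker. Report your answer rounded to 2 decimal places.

y* = 2.91

At the steady state, Δk = 0, so s·k^α = (n + δ)·k.
Rearranging, k^(1−α) = s / (n + δ).
k^0.61 = 0.42 / (0.025 + 0.054) = 0.42 / 0.079 = 5.3165
k* = 5.3165^(1/0.61) ≈ 15.4721
y* = (k*)^α = 15.4721^0.39 ≈ 2.9102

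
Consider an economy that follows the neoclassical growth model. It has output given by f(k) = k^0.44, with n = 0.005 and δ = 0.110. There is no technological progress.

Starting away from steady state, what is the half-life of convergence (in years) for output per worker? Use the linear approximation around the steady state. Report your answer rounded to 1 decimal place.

Near the steady state the convergence rate is λ = (1 − α)(n + δ).
λ = (1 − 0.44) × 0.115 = 0.56 × 0.115 = 0.0644
Half-life = ln 2 / λ = 0.6931 / 0.0644 ≈ 10.76 years

about 10.8 years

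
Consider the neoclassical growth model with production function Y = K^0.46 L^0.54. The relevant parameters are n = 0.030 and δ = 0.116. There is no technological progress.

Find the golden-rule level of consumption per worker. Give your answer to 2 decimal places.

c_gold ≈ 1.44

At the golden rule, f'(k) = n + δ, so α·k^(α−1) = n + δ and k_gold = (α/(n + δ))^(1/(1−α)).
k_gold = (0.46/0.146)^(1/0.54) = 3.1507^1.8519 ≈ 8.3753
c_gold = f(k_gold) − (n + δ)·k_gold = 2.6582 − 0.146×8.3753 ≈ 1.4354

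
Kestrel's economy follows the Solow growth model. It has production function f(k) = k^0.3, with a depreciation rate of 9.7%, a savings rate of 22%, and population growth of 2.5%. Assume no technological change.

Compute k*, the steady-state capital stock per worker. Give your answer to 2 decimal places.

k* = 2.32

At the steady state, Δk = 0, so s·k^α = (n + δ)·k.
Rearranging, k^(1−α) = s / (n + δ).
k^0.7 = 0.22 / (0.025 + 0.097) = 0.22 / 0.122 = 1.8033
k* = 1.8033^(1/0.7) ≈ 2.3217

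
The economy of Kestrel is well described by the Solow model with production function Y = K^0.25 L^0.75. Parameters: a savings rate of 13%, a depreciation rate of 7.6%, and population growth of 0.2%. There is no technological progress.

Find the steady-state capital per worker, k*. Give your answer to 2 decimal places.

Steady state requires s·f(k) = (n + δ)·k, i.e. s·k^α = (n + δ)·k.
Rearranging, k^(1−α) = s / (n + δ).
k^0.75 = 0.13 / (0.002 + 0.076) = 0.13 / 0.078 = 1.6667
k* = 1.6667^(1/0.75) ≈ 1.9761

k* ≈ 1.98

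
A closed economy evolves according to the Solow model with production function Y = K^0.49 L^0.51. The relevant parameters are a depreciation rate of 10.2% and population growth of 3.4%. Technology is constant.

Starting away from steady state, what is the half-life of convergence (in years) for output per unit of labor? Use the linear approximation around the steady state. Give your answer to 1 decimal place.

Near the steady state the convergence rate is λ = (1 − α)(n + δ).
λ = (1 − 0.49) × 0.136 = 0.51 × 0.136 = 0.06936
Half-life = ln 2 / λ = 0.6931 / 0.06936 ≈ 9.99 years

about 10.0 years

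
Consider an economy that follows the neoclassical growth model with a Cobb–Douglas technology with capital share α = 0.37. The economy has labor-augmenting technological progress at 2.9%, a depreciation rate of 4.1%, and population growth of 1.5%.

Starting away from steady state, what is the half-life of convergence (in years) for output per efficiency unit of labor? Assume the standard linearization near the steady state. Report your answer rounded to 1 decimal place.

half-life ≈ 12.9 years

Near the steady state the convergence rate is λ = (1 − α)(n + g + δ).
λ = (1 − 0.37) × 0.085 = 0.63 × 0.085 = 0.05355
Half-life = ln 2 / λ = 0.6931 / 0.05355 ≈ 12.94 years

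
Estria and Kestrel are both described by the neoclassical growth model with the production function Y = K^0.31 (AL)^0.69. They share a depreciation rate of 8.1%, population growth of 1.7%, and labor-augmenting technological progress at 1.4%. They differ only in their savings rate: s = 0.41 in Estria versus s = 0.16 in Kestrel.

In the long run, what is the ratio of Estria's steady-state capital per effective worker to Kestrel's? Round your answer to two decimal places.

Steady-state k* = [s/(n + g + δ)]^(1/(1−α)), so the ratio is [ (s_E/(n + g + δ)_E) / (s_K/(n + g + δ)_K) ]^1.4493.
s_E/(n + g + δ)_E = 0.41/0.112 = 3.6607; s_K/(n + g + δ)_K = 0.16/0.112 = 1.4286.
Ratio = (3.6607/1.4286)^1.4493 = 2.5624^1.4493 ≈ 3.9107

ratio ≈ 3.91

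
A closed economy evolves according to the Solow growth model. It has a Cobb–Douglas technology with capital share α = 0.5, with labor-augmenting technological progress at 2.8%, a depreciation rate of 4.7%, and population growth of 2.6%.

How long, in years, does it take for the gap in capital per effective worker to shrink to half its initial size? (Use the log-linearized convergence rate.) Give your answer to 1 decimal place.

about 13.7 years

Near the steady state the convergence rate is λ = (1 − α)(n + g + δ).
λ = (1 − 0.5) × 0.101 = 0.5 × 0.101 = 0.0505
Half-life = ln 2 / λ = 0.6931 / 0.0505 ≈ 13.72 years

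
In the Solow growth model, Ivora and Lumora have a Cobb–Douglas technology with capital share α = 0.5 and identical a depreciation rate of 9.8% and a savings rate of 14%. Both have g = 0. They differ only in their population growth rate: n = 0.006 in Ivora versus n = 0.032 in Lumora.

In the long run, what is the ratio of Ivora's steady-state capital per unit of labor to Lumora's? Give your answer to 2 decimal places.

ratio ≈ 1.56

Steady-state k* = [s/(n + δ)]^(1/(1−α)), so the ratio is [ (s_I/(n + δ)_I) / (s_L/(n + δ)_L) ]^2.
s_I/(n + δ)_I = 0.14/0.104 = 1.3462; s_L/(n + δ)_L = 0.14/0.130 = 1.0769.
Ratio = (1.3462/1.0769)^2 = 1.2501^2 ≈ 1.5628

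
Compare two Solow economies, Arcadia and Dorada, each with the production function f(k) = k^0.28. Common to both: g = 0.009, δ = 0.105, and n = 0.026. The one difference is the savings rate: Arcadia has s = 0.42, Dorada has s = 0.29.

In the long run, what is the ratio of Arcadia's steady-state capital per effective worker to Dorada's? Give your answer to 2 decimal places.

k*_A / k*_D ≈ 1.67

Steady-state k* = [s/(n + g + δ)]^(1/(1−α)), so the ratio is [ (s_A/(n + g + δ)_A) / (s_D/(n + g + δ)_D) ]^1.3889.
s_A/(n + g + δ)_A = 0.42/0.140 = 3.0000; s_D/(n + g + δ)_D = 0.29/0.140 = 2.0714.
Ratio = (3.0000/2.0714)^1.3889 = 1.4483^1.3889 ≈ 1.6727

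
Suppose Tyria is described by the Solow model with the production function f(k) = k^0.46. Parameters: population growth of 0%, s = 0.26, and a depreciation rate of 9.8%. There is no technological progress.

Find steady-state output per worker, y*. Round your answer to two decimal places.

At the steady state, Δk = 0, so s·k^α = (n + δ)·k.
Rearranging, k^(1−α) = s / (n + δ).
k^0.54 = 0.26 / (0.000 + 0.098) = 0.26 / 0.098 = 2.6531
k* = 2.6531^(1/0.54) ≈ 6.0916
y* = (k*)^α = 6.0916^0.46 ≈ 2.2960

y* ≈ 2.30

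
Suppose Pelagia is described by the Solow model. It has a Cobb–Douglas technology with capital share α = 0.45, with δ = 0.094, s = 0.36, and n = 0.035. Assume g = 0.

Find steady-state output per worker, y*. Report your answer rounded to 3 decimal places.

Steady state requires s·f(k) = (n + δ)·k, i.e. s·k^α = (n + δ)·k.
Dividing both sides by k: k^(1−α) = s / (n + δ).
k^0.55 = 0.36 / (0.035 + 0.094) = 0.36 / 0.129 = 2.7907
k* = 2.7907^(1/0.55) ≈ 6.4623
y* = (k*)^α = 6.4623^0.45 ≈ 2.3157

y* = 2.316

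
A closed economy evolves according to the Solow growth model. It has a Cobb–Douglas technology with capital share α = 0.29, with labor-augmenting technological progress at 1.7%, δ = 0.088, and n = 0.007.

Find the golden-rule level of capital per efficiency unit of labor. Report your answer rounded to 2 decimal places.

k_gold ≈ 3.82

The golden rule sets f'(k) = n + g + δ, i.e. α·k^(α−1) = n + g + δ.
So k^(1−α) = α / (n + g + δ) = 0.29 / 0.112 = 2.5893.
k_gold = 2.5893^(1/0.71) ≈ 3.8190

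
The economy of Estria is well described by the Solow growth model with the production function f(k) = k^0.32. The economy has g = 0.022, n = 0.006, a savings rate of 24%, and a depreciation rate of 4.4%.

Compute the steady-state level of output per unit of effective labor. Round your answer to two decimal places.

Steady state requires s·f(k) = (n + g + δ)·k, i.e. s·k^α = (n + g + δ)·k.
Rearranging, k^(1−α) = s / (n + g + δ).
k^0.68 = 0.24 / (0.006 + 0.022 + 0.044) = 0.24 / 0.072 = 3.3333
k* = 3.3333^(1/0.68) ≈ 5.8740
y* = (k*)^α = 5.8740^0.32 ≈ 1.7622

y* ≈ 1.76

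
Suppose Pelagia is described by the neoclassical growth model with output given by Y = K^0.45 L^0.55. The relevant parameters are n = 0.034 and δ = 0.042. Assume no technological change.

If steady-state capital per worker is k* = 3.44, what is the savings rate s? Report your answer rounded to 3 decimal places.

s ≈ 0.150

Steady state requires s·f(k) = (n + δ)·k, i.e. s·k^α = (n + δ)·k.
So s / (n + δ) = (k*)^(1−α) = 3.44^0.55 = 1.9729.
Therefore s = 1.9729 × (n + δ) = 1.9729 × 0.076 = 0.1499.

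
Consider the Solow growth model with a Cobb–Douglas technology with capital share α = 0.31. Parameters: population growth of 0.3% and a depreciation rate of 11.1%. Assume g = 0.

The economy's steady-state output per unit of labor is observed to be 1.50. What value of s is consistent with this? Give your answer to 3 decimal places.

Steady state requires s·f(k) = (n + δ)·k, i.e. s·k^α = (n + δ)·k.
Since y* = [s/(n + δ)]^(α/(1−α)), we have s/(n + δ) = (y*)^((1−α)/α) = 1.50^2.2258 = 2.4657.
Therefore s = 2.4657 × (n + δ) = 2.4657 × 0.114 = 0.2811.

s ≈ 0.281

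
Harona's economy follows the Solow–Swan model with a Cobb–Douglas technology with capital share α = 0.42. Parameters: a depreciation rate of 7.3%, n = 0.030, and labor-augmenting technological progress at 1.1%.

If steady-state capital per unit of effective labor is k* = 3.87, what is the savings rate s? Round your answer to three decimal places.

At the steady state, Δk = 0, so s·k^α = (n + g + δ)·k.
So s / (n + g + δ) = (k*)^(1−α) = 3.87^0.58 = 2.1922.
Therefore s = 2.1922 × (n + g + δ) = 2.1922 × 0.114 = 0.2499.

s ≈ 0.250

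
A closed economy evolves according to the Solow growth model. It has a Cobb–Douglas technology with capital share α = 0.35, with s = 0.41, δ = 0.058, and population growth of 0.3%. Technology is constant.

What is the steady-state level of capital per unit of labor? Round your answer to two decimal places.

In steady state, investment equals break-even investment: s·k^α = (n + δ)·k.
Dividing both sides by k: k^(1−α) = s / (n + δ).
k^0.65 = 0.41 / (0.003 + 0.058) = 0.41 / 0.061 = 6.7213
k* = 6.7213^(1/0.65) ≈ 18.7502

k* ≈ 18.75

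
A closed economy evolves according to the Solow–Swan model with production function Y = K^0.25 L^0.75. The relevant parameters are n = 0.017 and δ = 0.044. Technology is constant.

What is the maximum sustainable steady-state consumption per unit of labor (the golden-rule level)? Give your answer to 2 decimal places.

At the golden rule, f'(k) = n + δ, so α·k^(α−1) = n + δ and k_gold = (α/(n + δ))^(1/(1−α)).
k_gold = (0.25/0.061)^(1/0.75) = 4.0984^1.3333 ≈ 6.5584
c_gold = f(k_gold) − (n + δ)·k_gold = 1.6003 − 0.061×6.5584 ≈ 1.2002

c_gold ≈ 1.20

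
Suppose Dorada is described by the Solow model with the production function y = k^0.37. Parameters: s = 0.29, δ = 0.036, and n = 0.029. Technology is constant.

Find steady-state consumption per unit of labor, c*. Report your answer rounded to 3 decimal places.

c* ≈ 1.709

In steady state, investment equals break-even investment: s·k^α = (n + δ)·k.
Dividing both sides by k: k^(1−α) = s / (n + δ).
k^0.63 = 0.29 / (0.029 + 0.036) = 0.29 / 0.065 = 4.4615
k* = 4.4615^(1/0.63) ≈ 10.7380
y* = (k*)^α = 10.7380^0.37 ≈ 2.4068
c* = (1 − s)·y* = (1 − 0.29) × 2.4068 ≈ 1.7088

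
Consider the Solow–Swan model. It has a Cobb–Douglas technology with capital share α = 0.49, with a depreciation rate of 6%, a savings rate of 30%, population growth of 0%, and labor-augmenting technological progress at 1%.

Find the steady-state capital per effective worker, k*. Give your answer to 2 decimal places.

Steady state requires s·f(k) = (n + g + δ)·k, i.e. s·k^α = (n + g + δ)·k.
Rearranging, k^(1−α) = s / (n + g + δ).
k^0.51 = 0.30 / (0.000 + 0.010 + 0.060) = 0.30 / 0.070 = 4.2857
k* = 4.2857^(1/0.51) ≈ 17.3484

k* = 17.35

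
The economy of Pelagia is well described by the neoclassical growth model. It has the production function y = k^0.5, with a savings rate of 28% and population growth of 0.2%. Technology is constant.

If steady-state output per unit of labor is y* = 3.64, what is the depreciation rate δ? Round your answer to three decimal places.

In steady state, investment equals break-even investment: s·k^α = (n + δ)·k.
Since y* = [s/(n + δ)]^(α/(1−α)), we have s/(n + δ) = (y*)^((1−α)/α) = 3.64^1 = 3.6400.
Therefore n + δ = s / 3.6400 = 0.28 / 3.6400 = 0.0769, so δ = 0.0769 − 0.002 = 0.0749.

δ ≈ 0.075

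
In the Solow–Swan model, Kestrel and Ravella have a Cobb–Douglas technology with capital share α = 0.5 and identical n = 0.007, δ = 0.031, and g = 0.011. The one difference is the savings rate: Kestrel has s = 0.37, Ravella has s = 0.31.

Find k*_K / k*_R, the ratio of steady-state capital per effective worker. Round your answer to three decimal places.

Steady-state k* = [s/(n + g + δ)]^(1/(1−α)), so the ratio is [ (s_K/(n + g + δ)_K) / (s_R/(n + g + δ)_R) ]^2.
s_K/(n + g + δ)_K = 0.37/0.049 = 7.5510; s_R/(n + g + δ)_R = 0.31/0.049 = 6.3265.
Ratio = (7.5510/6.3265)^2 = 1.1936^2 ≈ 1.4247

ratio ≈ 1.425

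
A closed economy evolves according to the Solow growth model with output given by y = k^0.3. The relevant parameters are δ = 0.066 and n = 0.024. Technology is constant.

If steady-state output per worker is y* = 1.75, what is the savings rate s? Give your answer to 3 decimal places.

Steady state requires s·f(k) = (n + δ)·k, i.e. s·k^α = (n + δ)·k.
Since y* = [s/(n + δ)]^(α/(1−α)), we have s/(n + δ) = (y*)^((1−α)/α) = 1.75^2.3333 = 3.6905.
Therefore s = 3.6905 × (n + δ) = 3.6905 × 0.090 = 0.3321.

s ≈ 0.332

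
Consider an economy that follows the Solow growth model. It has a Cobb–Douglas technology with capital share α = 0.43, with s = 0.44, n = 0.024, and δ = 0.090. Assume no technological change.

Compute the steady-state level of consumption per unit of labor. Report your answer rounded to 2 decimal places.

c* ≈ 1.55

Steady state requires s·f(k) = (n + δ)·k, i.e. s·k^α = (n + δ)·k.
Rearranging, k^(1−α) = s / (n + δ).
k^0.57 = 0.44 / (0.024 + 0.090) = 0.44 / 0.114 = 3.8596
k* = 3.8596^(1/0.57) ≈ 10.6911
y* = (k*)^α = 10.6911^0.43 ≈ 2.7700
c* = (1 − s)·y* = (1 − 0.44) × 2.7700 ≈ 1.5512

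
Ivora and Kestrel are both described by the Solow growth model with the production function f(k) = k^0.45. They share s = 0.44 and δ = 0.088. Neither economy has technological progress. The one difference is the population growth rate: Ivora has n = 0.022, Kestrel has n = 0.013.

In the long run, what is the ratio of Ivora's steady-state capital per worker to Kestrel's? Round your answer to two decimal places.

Steady-state k* = [s/(n + δ)]^(1/(1−α)), so the ratio is [ (s_I/(n + δ)_I) / (s_K/(n + δ)_K) ]^1.8182.
s_I/(n + δ)_I = 0.44/0.110 = 4.0000; s_K/(n + δ)_K = 0.44/0.101 = 4.3564.
Ratio = (4.0000/4.3564)^1.8182 = 0.9182^1.8182 ≈ 0.8563

k*_I / k*_K ≈ 0.86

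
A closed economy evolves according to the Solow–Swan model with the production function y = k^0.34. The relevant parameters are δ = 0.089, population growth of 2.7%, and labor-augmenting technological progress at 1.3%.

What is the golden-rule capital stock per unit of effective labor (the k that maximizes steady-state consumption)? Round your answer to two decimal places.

k_gold ≈ 4.34

The golden rule sets f'(k) = n + g + δ, i.e. α·k^(α−1) = n + g + δ.
So k^(1−α) = α / (n + g + δ) = 0.34 / 0.129 = 2.6357.
k_gold = 2.6357^(1/0.66) ≈ 4.3423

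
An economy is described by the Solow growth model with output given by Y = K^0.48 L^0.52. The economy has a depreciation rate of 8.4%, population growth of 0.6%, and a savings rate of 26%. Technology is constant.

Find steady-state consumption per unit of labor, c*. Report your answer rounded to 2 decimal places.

c* ≈ 1.97

At the steady state, Δk = 0, so s·k^α = (n + δ)·k.
Rearranging, k^(1−α) = s / (n + δ).
k^0.52 = 0.26 / (0.006 + 0.084) = 0.26 / 0.090 = 2.8889
k* = 2.8889^(1/0.52) ≈ 7.6917
y* = (k*)^α = 7.6917^0.48 ≈ 2.6625
c* = (1 − s)·y* = (1 − 0.26) × 2.6625 ≈ 1.9703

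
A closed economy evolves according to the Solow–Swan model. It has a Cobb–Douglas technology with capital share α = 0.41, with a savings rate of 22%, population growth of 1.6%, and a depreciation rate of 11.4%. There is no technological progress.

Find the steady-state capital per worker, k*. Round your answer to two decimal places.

At the steady state, Δk = 0, so s·k^α = (n + δ)·k.
Rearranging, k^(1−α) = s / (n + δ).
k^0.59 = 0.22 / (0.016 + 0.114) = 0.22 / 0.130 = 1.6923
k* = 1.6923^(1/0.59) ≈ 2.4392

k* = 2.44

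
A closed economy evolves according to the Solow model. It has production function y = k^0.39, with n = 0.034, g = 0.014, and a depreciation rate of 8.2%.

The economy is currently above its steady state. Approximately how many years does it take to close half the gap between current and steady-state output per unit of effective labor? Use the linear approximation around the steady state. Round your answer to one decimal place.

Near the steady state the convergence rate is λ = (1 − α)(n + g + δ).
λ = (1 − 0.39) × 0.130 = 0.61 × 0.130 = 0.0793
Half-life = ln 2 / λ = 0.6931 / 0.0793 ≈ 8.74 years

half-life ≈ 8.7 years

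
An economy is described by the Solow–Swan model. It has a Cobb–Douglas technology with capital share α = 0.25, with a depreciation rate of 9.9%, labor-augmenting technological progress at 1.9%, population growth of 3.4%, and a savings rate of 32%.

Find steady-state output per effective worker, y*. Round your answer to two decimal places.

y* ≈ 1.28

Steady state requires s·f(k) = (n + g + δ)·k, i.e. s·k^α = (n + g + δ)·k.
Dividing both sides by k: k^(1−α) = s / (n + g + δ).
k^0.75 = 0.32 / (0.034 + 0.019 + 0.099) = 0.32 / 0.152 = 2.1053
k* = 2.1053^(1/0.75) ≈ 2.6983
y* = (k*)^α = 2.6983^0.25 ≈ 1.2817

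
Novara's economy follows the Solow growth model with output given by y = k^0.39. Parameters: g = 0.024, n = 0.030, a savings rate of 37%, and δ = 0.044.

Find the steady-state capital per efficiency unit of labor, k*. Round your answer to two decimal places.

In steady state, investment equals break-even investment: s·k^α = (n + g + δ)·k.
Rearranging, k^(1−α) = s / (n + g + δ).
k^0.61 = 0.37 / (0.030 + 0.024 + 0.044) = 0.37 / 0.098 = 3.7755
k* = 3.7755^(1/0.61) ≈ 8.8279

k* = 8.83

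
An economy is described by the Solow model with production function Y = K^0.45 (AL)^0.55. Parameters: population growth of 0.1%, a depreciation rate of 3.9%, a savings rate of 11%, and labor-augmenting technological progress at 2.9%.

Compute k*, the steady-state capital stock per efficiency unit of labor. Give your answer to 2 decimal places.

k* ≈ 2.33

In steady state, investment equals break-even investment: s·k^α = (n + g + δ)·k.
Rearranging, k^(1−α) = s / (n + g + δ).
k^0.55 = 0.11 / (0.001 + 0.029 + 0.039) = 0.11 / 0.069 = 1.5942
k* = 1.5942^(1/0.55) ≈ 2.3349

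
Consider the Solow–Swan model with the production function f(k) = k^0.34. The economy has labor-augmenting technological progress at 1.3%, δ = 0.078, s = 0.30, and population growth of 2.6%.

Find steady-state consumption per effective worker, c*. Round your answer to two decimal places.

At the steady state, Δk = 0, so s·k^α = (n + g + δ)·k.
Rearranging, k^(1−α) = s / (n + g + δ).
k^0.66 = 0.30 / (0.026 + 0.013 + 0.078) = 0.30 / 0.117 = 2.5641
k* = 2.5641^(1/0.66) ≈ 4.1648
y* = (k*)^α = 4.1648^0.34 ≈ 1.6243
c* = (1 − s)·y* = (1 − 0.30) × 1.6243 ≈ 1.1370

c* ≈ 1.14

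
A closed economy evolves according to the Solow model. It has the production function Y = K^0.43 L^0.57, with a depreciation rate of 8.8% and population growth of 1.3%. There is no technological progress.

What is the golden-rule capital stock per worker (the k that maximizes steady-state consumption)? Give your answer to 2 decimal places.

k_gold ≈ 12.70

The golden rule sets f'(k) = n + δ, i.e. α·k^(α−1) = n + δ.
So k^(1−α) = α / (n + δ) = 0.43 / 0.101 = 4.2574.
k_gold = 4.2574^(1/0.57) ≈ 12.6988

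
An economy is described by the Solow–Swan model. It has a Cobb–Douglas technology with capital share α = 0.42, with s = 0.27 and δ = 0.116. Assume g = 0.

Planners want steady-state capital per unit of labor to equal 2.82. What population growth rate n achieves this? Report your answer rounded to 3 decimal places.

At the steady state, Δk = 0, so s·k^α = (n + δ)·k.
So s / (n + δ) = (k*)^(1−α) = 2.82^0.58 = 1.8245.
Therefore n + δ = s / 1.8245 = 0.27 / 1.8245 = 0.1480, so n = 0.1480 − 0.116 = 0.0320.

n ≈ 0.032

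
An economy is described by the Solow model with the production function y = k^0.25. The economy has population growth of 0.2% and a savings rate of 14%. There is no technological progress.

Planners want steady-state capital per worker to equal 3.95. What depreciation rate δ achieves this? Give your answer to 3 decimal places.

At the steady state, Δk = 0, so s·k^α = (n + δ)·k.
So s / (n + δ) = (k*)^(1−α) = 3.95^0.75 = 2.8019.
Therefore n + δ = s / 2.8019 = 0.14 / 2.8019 = 0.0500, so δ = 0.0500 − 0.002 = 0.0480.

δ ≈ 0.048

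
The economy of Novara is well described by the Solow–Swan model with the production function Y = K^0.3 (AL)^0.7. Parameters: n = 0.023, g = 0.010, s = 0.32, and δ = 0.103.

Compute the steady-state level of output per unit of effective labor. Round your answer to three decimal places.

y* = 1.443

At the steady state, Δk = 0, so s·k^α = (n + g + δ)·k.
Dividing both sides by k: k^(1−α) = s / (n + g + δ).
k^0.7 = 0.32 / (0.023 + 0.010 + 0.103) = 0.32 / 0.136 = 2.3529
k* = 2.3529^(1/0.7) ≈ 3.3952
y* = (k*)^α = 3.3952^0.3 ≈ 1.4430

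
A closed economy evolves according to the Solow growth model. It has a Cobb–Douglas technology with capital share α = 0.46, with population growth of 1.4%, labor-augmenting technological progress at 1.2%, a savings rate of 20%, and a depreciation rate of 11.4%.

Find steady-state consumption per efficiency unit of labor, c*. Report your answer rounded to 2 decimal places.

c* ≈ 1.08

In steady state, investment equals break-even investment: s·k^α = (n + g + δ)·k.
Dividing both sides by k: k^(1−α) = s / (n + g + δ).
k^0.54 = 0.20 / (0.014 + 0.012 + 0.114) = 0.20 / 0.140 = 1.4286
k* = 1.4286^(1/0.54) ≈ 1.9358
y* = (k*)^α = 1.9358^0.46 ≈ 1.3551
c* = (1 − s)·y* = (1 − 0.20) × 1.3551 ≈ 1.0841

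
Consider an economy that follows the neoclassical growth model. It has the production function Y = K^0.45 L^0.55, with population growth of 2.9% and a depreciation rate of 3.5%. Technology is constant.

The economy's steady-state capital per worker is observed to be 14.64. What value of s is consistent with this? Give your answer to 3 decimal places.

s ≈ 0.280

Steady state requires s·f(k) = (n + δ)·k, i.e. s·k^α = (n + δ)·k.
So s / (n + δ) = (k*)^(1−α) = 14.64^0.55 = 4.3757.
Therefore s = 4.3757 × (n + δ) = 4.3757 × 0.064 = 0.2800.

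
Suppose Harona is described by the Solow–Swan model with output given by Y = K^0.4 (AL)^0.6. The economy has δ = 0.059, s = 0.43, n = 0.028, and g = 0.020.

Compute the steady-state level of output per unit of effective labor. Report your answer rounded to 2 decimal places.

Steady state requires s·f(k) = (n + g + δ)·k, i.e. s·k^α = (n + g + δ)·k.
Rearranging, k^(1−α) = s / (n + g + δ).
k^0.6 = 0.43 / (0.028 + 0.020 + 0.059) = 0.43 / 0.107 = 4.0187
k* = 4.0187^(1/0.6) ≈ 10.1580
y* = (k*)^α = 10.1580^0.4 ≈ 2.5277

y* ≈ 2.53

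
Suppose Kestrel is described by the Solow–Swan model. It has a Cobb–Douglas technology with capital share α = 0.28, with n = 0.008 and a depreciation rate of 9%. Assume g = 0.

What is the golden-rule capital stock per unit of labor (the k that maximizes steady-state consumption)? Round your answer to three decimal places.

The golden rule sets f'(k) = n + δ, i.e. α·k^(α−1) = n + δ.
So k^(1−α) = α / (n + δ) = 0.28 / 0.098 = 2.8571.
k_gold = 2.8571^(1/0.72) ≈ 4.2976

k_gold ≈ 4.298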